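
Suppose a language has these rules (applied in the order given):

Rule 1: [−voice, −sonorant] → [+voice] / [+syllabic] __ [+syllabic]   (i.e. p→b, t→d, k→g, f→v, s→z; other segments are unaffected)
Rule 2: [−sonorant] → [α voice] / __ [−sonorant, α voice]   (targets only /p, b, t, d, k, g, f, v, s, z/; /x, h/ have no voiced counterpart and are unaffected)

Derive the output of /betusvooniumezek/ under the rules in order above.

Rule 1 (intervocalic voicing): /t/ is a voiceless obstruent between vowels /e/ and /u/, so it voices to [d]. /betusvooniumezek/ → bedusvooniumezek.
Rule 2 (regressive voicing assimilation): /s/ precedes the voiced obstruent /v/, so it voices to [z] by assimilation. /bedusvooniumezek/ → beduzvooniumezek.

beduzvooniumezek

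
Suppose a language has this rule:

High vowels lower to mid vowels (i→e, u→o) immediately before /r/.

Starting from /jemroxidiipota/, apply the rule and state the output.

No segment of /jemroxidiipota/ meets the structural description of the rule, so the form surfaces unchanged.

jemroxidiipota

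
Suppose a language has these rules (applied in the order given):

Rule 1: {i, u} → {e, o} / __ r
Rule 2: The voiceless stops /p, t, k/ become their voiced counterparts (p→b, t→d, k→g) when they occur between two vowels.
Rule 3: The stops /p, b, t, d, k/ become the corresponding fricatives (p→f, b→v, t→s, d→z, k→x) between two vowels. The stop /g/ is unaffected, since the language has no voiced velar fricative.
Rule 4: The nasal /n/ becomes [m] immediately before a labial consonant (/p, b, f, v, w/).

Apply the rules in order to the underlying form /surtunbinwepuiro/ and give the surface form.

sortumbimwevuero

Rule 1 (pre-rhotic lowering): /u/ is a high vowel immediately before /r/, so it lowers to [o]. /i/ is a high vowel immediately before /r/, so it lowers to [e]. /surtunbinwepuiro/ → sortunbinwepuero.
Rule 2 (intervocalic voicing): /p/ is a voiceless stop between vowels /e/ and /u/, so it voices to [b]. /sortunbinwepuero/ → sortunbinwebuero.
Rule 3 (intervocalic spirantization): /b/ is a stop between vowels /e/ and /u/, so it spirantizes to the fricative [v]. /sortunbinwebuero/ → sortunbinwevuero.
Rule 4 (nasal place assimilation): /n/ precedes the labial consonant /b/, so it assimilates in place to [m]. /n/ precedes the labial consonant /w/, so it assimilates in place to [m]. /sortunbinwevuero/ → sortumbimwevuero.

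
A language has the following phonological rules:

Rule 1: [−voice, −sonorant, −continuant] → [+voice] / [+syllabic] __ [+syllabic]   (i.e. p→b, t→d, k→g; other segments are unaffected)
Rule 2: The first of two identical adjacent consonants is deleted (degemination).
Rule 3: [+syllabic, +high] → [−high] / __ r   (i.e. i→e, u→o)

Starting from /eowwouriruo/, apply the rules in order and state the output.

eowooreruo

Rule 1 (intervocalic voicing): no segment meets the environment; /eowwouriruo/ is unchanged.
Rule 2 (degemination): /ww/ is a geminate; the first /w/ deletes. /eowwouriruo/ → eowouriruo.
Rule 3 (pre-rhotic lowering): /u/ is a high vowel immediately before /r/, so it lowers to [o]. /i/ is a high vowel immediately before /r/, so it lowers to [e]. /eowouriruo/ → eowooreruo.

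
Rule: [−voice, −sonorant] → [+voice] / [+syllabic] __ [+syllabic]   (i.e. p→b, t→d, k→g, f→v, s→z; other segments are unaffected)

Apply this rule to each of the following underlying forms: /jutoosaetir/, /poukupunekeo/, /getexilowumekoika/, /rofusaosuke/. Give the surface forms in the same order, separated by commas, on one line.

/jutoosaetir/: /t/ is a voiceless obstruent between vowels /u/ and /o/, so it voices to [d]. /s/ is a voiceless obstruent between vowels /o/ and /a/, so it voices to [z]. /t/ is a voiceless obstruent between vowels /e/ and /i/, so it voices to [d]. → [judoozaedir].
/poukupunekeo/: /k/ is a voiceless obstruent between vowels /u/ and /u/, so it voices to [g]. /p/ is a voiceless obstruent between vowels /u/ and /u/, so it voices to [b]. /k/ is a voiceless obstruent between vowels /e/ and /e/, so it voices to [g]. → [pougubunegeo].
/getexilowumekoika/: /t/ is a voiceless obstruent between vowels /e/ and /e/, so it voices to [d]. /k/ is a voiceless obstruent between vowels /e/ and /o/, so it voices to [g]. /k/ is a voiceless obstruent between vowels /i/ and /a/, so it voices to [g]. → [gedexilowumegoiga].
/rofusaosuke/: /f/ is a voiceless obstruent between vowels /o/ and /u/, so it voices to [v]. /s/ is a voiceless obstruent between vowels /u/ and /a/, so it voices to [z]. /s/ is a voiceless obstruent between vowels /o/ and /u/, so it voices to [z]. /k/ is a voiceless obstruent between vowels /u/ and /e/, so it voices to [g]. → [rovuzaozuge].

judoozaedir, pougubunegeo, gedexilowumegoiga, rovuzaozuge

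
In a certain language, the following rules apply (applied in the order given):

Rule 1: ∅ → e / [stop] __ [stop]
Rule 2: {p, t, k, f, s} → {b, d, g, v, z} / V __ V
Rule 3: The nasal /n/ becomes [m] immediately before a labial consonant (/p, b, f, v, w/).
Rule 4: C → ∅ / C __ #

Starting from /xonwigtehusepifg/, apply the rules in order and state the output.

xomwigedehuzebif

Rule 1 (stop-cluster e-epenthesis): /g/ and /t/ form a stop–stop cluster, so [e] is inserted between them. /xonwigtehusepifg/ → xonwigetehusepifg.
Rule 2 (intervocalic voicing): /t/ is a voiceless obstruent between vowels /e/ and /e/, so it voices to [d]. /s/ is a voiceless obstruent between vowels /u/ and /e/, so it voices to [z]. /p/ is a voiceless obstruent between vowels /e/ and /i/, so it voices to [b]. /xonwigetehusepifg/ → xonwigedehuzebifg.
Rule 3 (nasal place assimilation): /n/ precedes the labial consonant /w/, so it assimilates in place to [m]. /xonwigedehuzebifg/ → xomwigedehuzebifg.
Rule 4 (final cluster simplification): /g/ is the second consonant of a word-final cluster /fg/, so it deletes. /xomwigedehuzebifg/ → xomwigedehuzebif.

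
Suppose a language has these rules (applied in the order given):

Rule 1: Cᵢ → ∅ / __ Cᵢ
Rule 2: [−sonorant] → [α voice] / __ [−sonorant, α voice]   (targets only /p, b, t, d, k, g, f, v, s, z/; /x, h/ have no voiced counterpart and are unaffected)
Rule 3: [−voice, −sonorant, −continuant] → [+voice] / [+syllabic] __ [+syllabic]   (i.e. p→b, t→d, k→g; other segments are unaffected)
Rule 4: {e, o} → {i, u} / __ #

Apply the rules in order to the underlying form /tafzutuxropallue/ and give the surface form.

Rule 1 (degemination): /ll/ is a geminate; the first /l/ deletes. /tafzutuxropallue/ → tafzutuxropalue.
Rule 2 (regressive voicing assimilation): /f/ precedes the voiced obstruent /z/, so it voices to [v] by assimilation. /tafzutuxropalue/ → tavzutuxropalue.
Rule 3 (intervocalic voicing): /t/ is a voiceless stop between vowels /u/ and /u/, so it voices to [d]. /p/ is a voiceless stop between vowels /o/ and /a/, so it voices to [b]. /tavzutuxropalue/ → tavzuduxrobalue.
Rule 4 (final vowel raising): /e/ is a mid vowel in word-final position, so it raises to [i]. /tavzuduxrobalue/ → tavzuduxrobalui.

tavzuduxrobalui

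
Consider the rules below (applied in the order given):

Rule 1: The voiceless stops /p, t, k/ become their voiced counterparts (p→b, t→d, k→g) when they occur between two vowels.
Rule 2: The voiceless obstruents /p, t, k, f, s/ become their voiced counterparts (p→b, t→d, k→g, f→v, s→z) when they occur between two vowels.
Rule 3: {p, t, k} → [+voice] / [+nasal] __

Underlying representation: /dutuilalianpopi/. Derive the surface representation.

Rule 1 (intervocalic voicing): /t/ is a voiceless stop between vowels /u/ and /u/, so it voices to [d]. /p/ is a voiceless stop between vowels /o/ and /i/, so it voices to [b]. /dutuilalianpopi/ → duduilalianpobi.
Rule 2 (intervocalic voicing): no segment meets the environment; /duduilalianpobi/ is unchanged.
Rule 3 (post-nasal voicing): /p/ is a voiceless stop immediately after the nasal /n/, so it voices to [b]. /duduilalianpobi/ → duduilalianbobi.

duduilalianbobi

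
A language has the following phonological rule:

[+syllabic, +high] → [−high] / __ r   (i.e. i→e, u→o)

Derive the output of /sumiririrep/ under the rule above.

Scanning /sumiririrep/: /u/ at position 2 is not in the conditioning environment; /i/ is a high vowel immediately before /r/, so it lowers to [e]; /i/ is a high vowel immediately before /r/, so it lowers to [e]; /i/ is a high vowel immediately before /r/, so it lowers to [e].
Result: [sumerererep].

sumerererep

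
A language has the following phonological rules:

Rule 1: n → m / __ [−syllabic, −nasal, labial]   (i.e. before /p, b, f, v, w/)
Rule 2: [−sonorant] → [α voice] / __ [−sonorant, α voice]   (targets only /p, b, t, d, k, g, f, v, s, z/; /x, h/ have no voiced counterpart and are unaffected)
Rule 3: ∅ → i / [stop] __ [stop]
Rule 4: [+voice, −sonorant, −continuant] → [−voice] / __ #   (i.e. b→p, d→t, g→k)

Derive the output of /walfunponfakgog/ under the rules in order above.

Rule 1 (nasal place assimilation): /n/ precedes the labial consonant /p/, so it assimilates in place to [m]. /n/ precedes the labial consonant /f/, so it assimilates in place to [m]. /walfunponfakgog/ → walfumpomfakgog.
Rule 2 (regressive voicing assimilation): /k/ precedes the voiced obstruent /g/, so it voices to [g] by assimilation. /walfumpomfakgog/ → walfumpomfaggog.
Rule 3 (stop-cluster i-epenthesis): /g/ and /g/ form a stop–stop cluster, so [i] is inserted between them. /walfumpomfaggog/ → walfumpomfagigog.
Rule 4 (final devoicing): /g/ is a voiced stop in word-final position, so it devoices to [k]. /walfumpomfagigog/ → walfumpomfagigok.

walfumpomfagigok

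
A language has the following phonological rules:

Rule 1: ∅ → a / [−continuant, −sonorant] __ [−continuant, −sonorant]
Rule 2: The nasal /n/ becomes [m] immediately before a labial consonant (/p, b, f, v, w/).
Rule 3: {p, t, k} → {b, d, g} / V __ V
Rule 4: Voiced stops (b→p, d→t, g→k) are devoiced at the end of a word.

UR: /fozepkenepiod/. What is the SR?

Rule 1 (stop-cluster a-epenthesis): /p/ and /k/ form a stop–stop cluster, so [a] is inserted between them. /fozepkenepiod/ → fozepakenepiod.
Rule 2 (nasal place assimilation): no segment meets the environment; /fozepakenepiod/ is unchanged.
Rule 3 (intervocalic voicing): /p/ is a voiceless stop between vowels /e/ and /a/, so it voices to [b]. /k/ is a voiceless stop between vowels /a/ and /e/, so it voices to [g]. /p/ is a voiceless stop between vowels /e/ and /i/, so it voices to [b]. /fozepakenepiod/ → fozebagenebiod.
Rule 4 (final devoicing): /d/ is a voiced stop in word-final position, so it devoices to [t]. /fozebagenebiod/ → fozebagenebiot.

fozebagenebiot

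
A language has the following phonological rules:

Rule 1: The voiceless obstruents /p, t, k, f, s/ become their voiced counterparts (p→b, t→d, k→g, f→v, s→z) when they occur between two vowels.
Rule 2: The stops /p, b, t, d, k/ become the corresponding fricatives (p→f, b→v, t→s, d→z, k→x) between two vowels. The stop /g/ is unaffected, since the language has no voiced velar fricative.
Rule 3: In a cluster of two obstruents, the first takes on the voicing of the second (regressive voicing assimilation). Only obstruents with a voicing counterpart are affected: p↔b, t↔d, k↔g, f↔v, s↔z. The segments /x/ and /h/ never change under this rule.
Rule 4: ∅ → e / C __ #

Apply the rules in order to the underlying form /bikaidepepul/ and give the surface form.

Rule 1 (intervocalic voicing): /k/ is a voiceless obstruent between vowels /i/ and /a/, so it voices to [g]. /p/ is a voiceless obstruent between vowels /e/ and /e/, so it voices to [b]. /p/ is a voiceless obstruent between vowels /e/ and /u/, so it voices to [b]. /bikaidepepul/ → bigaidebebul.
Rule 2 (intervocalic spirantization): /d/ is a stop between vowels /i/ and /e/, so it spirantizes to the fricative [z]. /b/ is a stop between vowels /e/ and /e/, so it spirantizes to the fricative [v]. /b/ is a stop between vowels /e/ and /u/, so it spirantizes to the fricative [v]. /bigaidebebul/ → bigaizevevul.
Rule 3 (regressive voicing assimilation): no segment meets the environment; /bigaizevevul/ is unchanged.
Rule 4 (final e-epenthesis): the form ends in the consonant /l/, so [e] is inserted word-finally. /bigaizevevul/ → bigaizevevule.

bigaizevevule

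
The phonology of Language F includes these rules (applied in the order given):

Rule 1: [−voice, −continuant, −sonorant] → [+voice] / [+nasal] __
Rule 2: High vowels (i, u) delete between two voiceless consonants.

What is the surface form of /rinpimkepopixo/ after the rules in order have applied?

rinbimgepopxo

Rule 1 (post-nasal voicing): /p/ is a voiceless stop immediately after the nasal /n/, so it voices to [b]. /k/ is a voiceless stop immediately after the nasal /m/, so it voices to [g]. /rinpimkepopixo/ → rinbimgepopixo.
Rule 2 (high vowel syncope): /i/ is a high vowel flanked by voiceless consonants /p/ and /x/, so it deletes. /rinbimgepopixo/ → rinbimgepopxo.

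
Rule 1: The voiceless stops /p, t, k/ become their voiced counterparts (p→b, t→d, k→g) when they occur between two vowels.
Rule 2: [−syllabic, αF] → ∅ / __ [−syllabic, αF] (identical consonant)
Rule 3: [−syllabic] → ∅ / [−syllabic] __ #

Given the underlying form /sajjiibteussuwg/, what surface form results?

Rule 1 (intervocalic voicing): no segment meets the environment; /sajjiibteussuwg/ is unchanged.
Rule 2 (degemination): /jj/ is a geminate; the first /j/ deletes. /ss/ is a geminate; the first /s/ deletes. /sajjiibteussuwg/ → sajiibteusuwg.
Rule 3 (final cluster simplification): /g/ is the second consonant of a word-final cluster /wg/, so it deletes. /sajiibteusuwg/ → sajiibteusuw.

sajiibteusuw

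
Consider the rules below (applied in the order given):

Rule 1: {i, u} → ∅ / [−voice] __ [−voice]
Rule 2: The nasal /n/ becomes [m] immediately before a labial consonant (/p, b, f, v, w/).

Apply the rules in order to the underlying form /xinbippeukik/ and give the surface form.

ximbippeukk

Rule 1 (high vowel syncope): /i/ is a high vowel flanked by voiceless consonants /k/ and /k/, so it deletes. /xinbippeukik/ → xinbippeukk.
Rule 2 (nasal place assimilation): /n/ precedes the labial consonant /b/, so it assimilates in place to [m]. /xinbippeukk/ → ximbippeukk.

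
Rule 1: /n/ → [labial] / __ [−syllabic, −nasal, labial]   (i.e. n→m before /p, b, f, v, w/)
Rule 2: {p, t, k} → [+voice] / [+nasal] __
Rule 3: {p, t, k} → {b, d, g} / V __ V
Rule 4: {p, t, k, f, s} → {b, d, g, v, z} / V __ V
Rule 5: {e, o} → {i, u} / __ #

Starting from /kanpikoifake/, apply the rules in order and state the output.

kambigoivagi

Rule 1 (nasal place assimilation): /n/ precedes the labial consonant /p/, so it assimilates in place to [m]. /kanpikoifake/ → kampikoifake.
Rule 2 (post-nasal voicing): /p/ is a voiceless stop immediately after the nasal /m/, so it voices to [b]. /kampikoifake/ → kambikoifake.
Rule 3 (intervocalic voicing): /k/ is a voiceless stop between vowels /i/ and /o/, so it voices to [g]. /k/ is a voiceless stop between vowels /a/ and /e/, so it voices to [g]. /kambikoifake/ → kambigoifage.
Rule 4 (intervocalic voicing): /f/ is a voiceless obstruent between vowels /i/ and /a/, so it voices to [v]. /kambigoifage/ → kambigoivage.
Rule 5 (final vowel raising): /e/ is a mid vowel in word-final position, so it raises to [i]. /kambigoivage/ → kambigoivagi.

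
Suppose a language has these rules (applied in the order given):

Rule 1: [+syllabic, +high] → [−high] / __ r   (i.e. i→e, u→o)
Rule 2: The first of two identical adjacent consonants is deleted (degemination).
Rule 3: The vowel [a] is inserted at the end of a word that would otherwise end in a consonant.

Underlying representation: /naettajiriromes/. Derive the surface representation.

Rule 1 (pre-rhotic lowering): /i/ is a high vowel immediately before /r/, so it lowers to [e]. /i/ is a high vowel immediately before /r/, so it lowers to [e]. /naettajiriromes/ → naettajereromes.
Rule 2 (degemination): /tt/ is a geminate; the first /t/ deletes. /naettajereromes/ → naetajereromes.
Rule 3 (final a-epenthesis): the form ends in the consonant /s/, so [a] is inserted word-finally. /naetajereromes/ → naetajereromesa.

naetajereromesa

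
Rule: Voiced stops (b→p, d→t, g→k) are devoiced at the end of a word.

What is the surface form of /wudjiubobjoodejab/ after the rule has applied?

wudjiubobjoodejap

/b/ is a voiced stop in word-final position, so it devoices to [p].
Surface form: [wudjiubobjoodejap].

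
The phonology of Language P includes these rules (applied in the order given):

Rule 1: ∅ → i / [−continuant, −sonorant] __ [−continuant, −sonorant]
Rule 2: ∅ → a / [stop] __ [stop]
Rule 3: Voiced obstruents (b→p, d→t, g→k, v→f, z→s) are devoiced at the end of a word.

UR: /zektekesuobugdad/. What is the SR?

zekitekesuobugidat

Rule 1 (stop-cluster i-epenthesis): /k/ and /t/ form a stop–stop cluster, so [i] is inserted between them. /g/ and /d/ form a stop–stop cluster, so [i] is inserted between them. /zektekesuobugdad/ → zekitekesuobugidad.
Rule 2 (stop-cluster a-epenthesis): no segment meets the environment; /zekitekesuobugidad/ is unchanged.
Rule 3 (final devoicing): /d/ is a voiced obstruent in word-final position, so it devoices to [t]. /zekitekesuobugidad/ → zekitekesuobugidat.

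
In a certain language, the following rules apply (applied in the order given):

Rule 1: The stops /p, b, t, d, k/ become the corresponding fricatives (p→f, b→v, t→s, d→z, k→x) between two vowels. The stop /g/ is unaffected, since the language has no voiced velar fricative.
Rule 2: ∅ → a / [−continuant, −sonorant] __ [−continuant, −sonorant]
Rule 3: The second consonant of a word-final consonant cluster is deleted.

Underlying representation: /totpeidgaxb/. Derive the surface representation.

totapeidagax

Rule 1 (intervocalic spirantization): no segment meets the environment; /totpeidgaxb/ is unchanged.
Rule 2 (stop-cluster a-epenthesis): /t/ and /p/ form a stop–stop cluster, so [a] is inserted between them. /d/ and /g/ form a stop–stop cluster, so [a] is inserted between them. /totpeidgaxb/ → totapeidagaxb.
Rule 3 (final cluster simplification): /b/ is the second consonant of a word-final cluster /xb/, so it deletes. /totapeidagaxb/ → totapeidagax.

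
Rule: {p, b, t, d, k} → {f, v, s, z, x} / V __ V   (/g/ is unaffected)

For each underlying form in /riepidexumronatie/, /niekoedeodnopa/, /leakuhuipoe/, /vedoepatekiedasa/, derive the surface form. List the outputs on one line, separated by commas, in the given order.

/riepidexumronatie/: /p/ is a stop between vowels /e/ and /i/, so it spirantizes to the fricative [f]. /d/ is a stop between vowels /i/ and /e/, so it spirantizes to the fricative [z]. /t/ is a stop between vowels /a/ and /i/, so it spirantizes to the fricative [s]. → [riefizexumronasie].
/niekoedeodnopa/: /k/ is a stop between vowels /e/ and /o/, so it spirantizes to the fricative [x]. /d/ is a stop between vowels /e/ and /e/, so it spirantizes to the fricative [z]. /p/ is a stop between vowels /o/ and /a/, so it spirantizes to the fricative [f]. → [niexoezeodnofa].
/leakuhuipoe/: /k/ is a stop between vowels /a/ and /u/, so it spirantizes to the fricative [x]. /p/ is a stop between vowels /i/ and /o/, so it spirantizes to the fricative [f]. → [leaxuhuifoe].
/vedoepatekiedasa/: /d/ is a stop between vowels /e/ and /o/, so it spirantizes to the fricative [z]. /p/ is a stop between vowels /e/ and /a/, so it spirantizes to the fricative [f]. /t/ is a stop between vowels /a/ and /e/, so it spirantizes to the fricative [s]. /k/ is a stop between vowels /e/ and /i/, so it spirantizes to the fricative [x]. /d/ is a stop between vowels /e/ and /a/, so it spirantizes to the fricative [z]. → [vezoefasexiezasa].

riefizexumronasie, niexoezeodnofa, leaxuhuifoe, vezoefasexiezasa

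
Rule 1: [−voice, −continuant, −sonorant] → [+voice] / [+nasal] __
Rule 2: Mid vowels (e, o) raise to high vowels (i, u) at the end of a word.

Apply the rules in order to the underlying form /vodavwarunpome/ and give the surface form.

Rule 1 (post-nasal voicing): /p/ is a voiceless stop immediately after the nasal /n/, so it voices to [b]. /vodavwarunpome/ → vodavwarunbome.
Rule 2 (final vowel raising): /e/ is a mid vowel in word-final position, so it raises to [i]. /vodavwarunbome/ → vodavwarunbomi.

vodavwarunbomi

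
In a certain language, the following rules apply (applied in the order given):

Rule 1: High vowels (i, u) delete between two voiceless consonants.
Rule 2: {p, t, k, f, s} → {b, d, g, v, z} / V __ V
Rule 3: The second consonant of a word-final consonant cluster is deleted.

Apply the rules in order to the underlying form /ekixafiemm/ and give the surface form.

Rule 1 (high vowel syncope): /i/ is a high vowel flanked by voiceless consonants /k/ and /x/, so it deletes. /ekixafiemm/ → ekxafiemm.
Rule 2 (intervocalic voicing): /f/ is a voiceless obstruent between vowels /a/ and /i/, so it voices to [v]. /ekxafiemm/ → ekxaviemm.
Rule 3 (final cluster simplification): /m/ is the second consonant of a word-final cluster /mm/, so it deletes. /ekxaviemm/ → ekxaviem.

ekxaviem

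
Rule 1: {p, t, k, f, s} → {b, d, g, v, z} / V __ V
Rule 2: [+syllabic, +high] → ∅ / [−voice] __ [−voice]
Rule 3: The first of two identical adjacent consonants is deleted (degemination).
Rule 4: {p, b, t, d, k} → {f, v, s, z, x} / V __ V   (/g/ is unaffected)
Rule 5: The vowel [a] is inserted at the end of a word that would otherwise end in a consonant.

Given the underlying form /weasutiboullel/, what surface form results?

Rule 1 (intervocalic voicing): /s/ is a voiceless obstruent between vowels /a/ and /u/, so it voices to [z]. /t/ is a voiceless obstruent between vowels /u/ and /i/, so it voices to [d]. /weasutiboullel/ → weazudiboullel.
Rule 2 (high vowel syncope): no segment meets the environment; /weazudiboullel/ is unchanged.
Rule 3 (degemination): /ll/ is a geminate; the first /l/ deletes. /weazudiboullel/ → weazudiboulel.
Rule 4 (intervocalic spirantization): /d/ is a stop between vowels /u/ and /i/, so it spirantizes to the fricative [z]. /b/ is a stop between vowels /i/ and /o/, so it spirantizes to the fricative [v]. /weazudiboulel/ → weazuzivoulel.
Rule 5 (final a-epenthesis): the form ends in the consonant /l/, so [a] is inserted word-finally. /weazuzivoulel/ → weazuzivoulela.

weazuzivoulela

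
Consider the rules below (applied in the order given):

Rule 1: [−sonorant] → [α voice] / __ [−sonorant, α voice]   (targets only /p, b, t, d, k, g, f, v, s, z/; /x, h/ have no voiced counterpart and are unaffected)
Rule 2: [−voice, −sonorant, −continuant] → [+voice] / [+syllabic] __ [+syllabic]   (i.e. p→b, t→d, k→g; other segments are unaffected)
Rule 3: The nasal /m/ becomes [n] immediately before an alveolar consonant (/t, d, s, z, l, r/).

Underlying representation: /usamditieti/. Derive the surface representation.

usandidiedi

Rule 1 (regressive voicing assimilation): no segment meets the environment; /usamditieti/ is unchanged.
Rule 2 (intervocalic voicing): /t/ is a voiceless stop between vowels /i/ and /i/, so it voices to [d]. /t/ is a voiceless stop between vowels /e/ and /i/, so it voices to [d]. /usamditieti/ → usamdidiedi.
Rule 3 (nasal place assimilation): /m/ precedes the alveolar consonant /d/, so it assimilates in place to [n]. /usamdidiedi/ → usandidiedi.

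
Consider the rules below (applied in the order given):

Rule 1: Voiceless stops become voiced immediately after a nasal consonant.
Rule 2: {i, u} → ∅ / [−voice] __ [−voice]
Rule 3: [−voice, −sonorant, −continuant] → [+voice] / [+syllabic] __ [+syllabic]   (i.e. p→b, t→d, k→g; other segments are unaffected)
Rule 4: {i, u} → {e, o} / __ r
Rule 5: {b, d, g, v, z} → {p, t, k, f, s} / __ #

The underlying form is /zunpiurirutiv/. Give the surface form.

Rule 1 (post-nasal voicing): /p/ is a voiceless stop immediately after the nasal /n/, so it voices to [b]. /zunpiurirutiv/ → zunbiurirutiv.
Rule 2 (high vowel syncope): no segment meets the environment; /zunbiurirutiv/ is unchanged.
Rule 3 (intervocalic voicing): /t/ is a voiceless stop between vowels /u/ and /i/, so it voices to [d]. /zunbiurirutiv/ → zunbiurirudiv.
Rule 4 (pre-rhotic lowering): /u/ is a high vowel immediately before /r/, so it lowers to [o]. /i/ is a high vowel immediately before /r/, so it lowers to [e]. /zunbiurirudiv/ → zunbiorerudiv.
Rule 5 (final devoicing): /v/ is a voiced obstruent in word-final position, so it devoices to [f]. /zunbiorerudiv/ → zunbiorerudif.

zunbiorerudif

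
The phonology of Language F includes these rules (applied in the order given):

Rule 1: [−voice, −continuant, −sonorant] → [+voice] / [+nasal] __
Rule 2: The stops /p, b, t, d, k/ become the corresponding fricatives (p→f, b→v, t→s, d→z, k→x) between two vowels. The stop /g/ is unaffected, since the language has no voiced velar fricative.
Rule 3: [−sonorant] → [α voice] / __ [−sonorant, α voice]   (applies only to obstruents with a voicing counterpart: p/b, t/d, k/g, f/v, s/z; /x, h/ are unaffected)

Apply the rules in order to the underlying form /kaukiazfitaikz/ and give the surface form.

Rule 1 (post-nasal voicing): no segment meets the environment; /kaukiazfitaikz/ is unchanged.
Rule 2 (intervocalic spirantization): /k/ is a stop between vowels /u/ and /i/, so it spirantizes to the fricative [x]. /t/ is a stop between vowels /i/ and /a/, so it spirantizes to the fricative [s]. /kaukiazfitaikz/ → kauxiazfisaikz.
Rule 3 (regressive voicing assimilation): /z/ precedes the voiceless obstruent /f/, so it devoices to [s] by assimilation. /k/ precedes the voiced obstruent /z/, so it voices to [g] by assimilation. /kauxiazfisaikz/ → kauxiasfisaigz.

kauxiasfisaigz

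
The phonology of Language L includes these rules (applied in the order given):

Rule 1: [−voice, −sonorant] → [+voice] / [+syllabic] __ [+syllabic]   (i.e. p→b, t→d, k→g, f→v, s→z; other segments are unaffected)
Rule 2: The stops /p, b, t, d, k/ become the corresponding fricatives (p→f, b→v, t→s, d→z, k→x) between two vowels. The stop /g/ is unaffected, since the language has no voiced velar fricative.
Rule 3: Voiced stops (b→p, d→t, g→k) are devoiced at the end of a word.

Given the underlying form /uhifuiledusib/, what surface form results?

Rule 1 (intervocalic voicing): /f/ is a voiceless obstruent between vowels /i/ and /u/, so it voices to [v]. /s/ is a voiceless obstruent between vowels /u/ and /i/, so it voices to [z]. /uhifuiledusib/ → uhivuileduzib.
Rule 2 (intervocalic spirantization): /d/ is a stop between vowels /e/ and /u/, so it spirantizes to the fricative [z]. /uhivuileduzib/ → uhivuilezuzib.
Rule 3 (final devoicing): /b/ is a voiced stop in word-final position, so it devoices to [p]. /uhivuilezuzib/ → uhivuilezuzip.

uhivuilezuzip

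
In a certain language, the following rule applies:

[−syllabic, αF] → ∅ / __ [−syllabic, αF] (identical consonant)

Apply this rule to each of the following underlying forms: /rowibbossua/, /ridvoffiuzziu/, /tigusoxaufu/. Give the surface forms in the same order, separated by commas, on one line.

rowibosua, ridvofiuziu, tigusoxaufu

/rowibbossua/: /bb/ is a geminate; the first /b/ deletes. /ss/ is a geminate; the first /s/ deletes. → [rowibosua].
/ridvoffiuzziu/: /ff/ is a geminate; the first /f/ deletes. /zz/ is a geminate; the first /z/ deletes. → [ridvofiuziu].
/tigusoxaufu/: the rule's environment is not met; surfaces unchanged as [tigusoxaufu].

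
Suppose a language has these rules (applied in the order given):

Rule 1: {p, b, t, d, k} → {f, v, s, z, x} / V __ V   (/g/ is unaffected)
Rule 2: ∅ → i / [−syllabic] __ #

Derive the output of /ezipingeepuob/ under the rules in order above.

Rule 1 (intervocalic spirantization): /p/ is a stop between vowels /i/ and /i/, so it spirantizes to the fricative [f]. /p/ is a stop between vowels /e/ and /u/, so it spirantizes to the fricative [f]. /ezipingeepuob/ → ezifingeefuob.
Rule 2 (final i-epenthesis): the form ends in the consonant /b/, so [i] is inserted word-finally. /ezifingeefuob/ → ezifingeefuobi.

ezifingeefuobi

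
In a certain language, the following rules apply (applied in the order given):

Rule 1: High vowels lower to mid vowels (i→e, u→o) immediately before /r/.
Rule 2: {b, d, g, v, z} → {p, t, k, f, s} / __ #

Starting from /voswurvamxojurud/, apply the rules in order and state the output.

Rule 1 (pre-rhotic lowering): /u/ is a high vowel immediately before /r/, so it lowers to [o]. /u/ is a high vowel immediately before /r/, so it lowers to [o]. /voswurvamxojurud/ → vosworvamxojorud.
Rule 2 (final devoicing): /d/ is a voiced obstruent in word-final position, so it devoices to [t]. /vosworvamxojorud/ → vosworvamxojorut.

vosworvamxojorut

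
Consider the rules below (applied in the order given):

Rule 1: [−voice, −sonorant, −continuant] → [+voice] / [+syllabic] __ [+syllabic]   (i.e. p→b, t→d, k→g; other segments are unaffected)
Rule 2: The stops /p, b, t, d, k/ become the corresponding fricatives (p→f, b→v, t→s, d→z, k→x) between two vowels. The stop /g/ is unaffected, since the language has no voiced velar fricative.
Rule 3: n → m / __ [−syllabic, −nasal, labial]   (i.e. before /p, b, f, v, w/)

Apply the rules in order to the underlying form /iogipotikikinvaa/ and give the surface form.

Rule 1 (intervocalic voicing): /p/ is a voiceless stop between vowels /i/ and /o/, so it voices to [b]. /t/ is a voiceless stop between vowels /o/ and /i/, so it voices to [d]. /k/ is a voiceless stop between vowels /i/ and /i/, so it voices to [g]. /k/ is a voiceless stop between vowels /i/ and /i/, so it voices to [g]. /iogipotikikinvaa/ → iogibodigiginvaa.
Rule 2 (intervocalic spirantization): /b/ is a stop between vowels /i/ and /o/, so it spirantizes to the fricative [v]. /d/ is a stop between vowels /o/ and /i/, so it spirantizes to the fricative [z]. /iogibodigiginvaa/ → iogivozigiginvaa.
Rule 3 (nasal place assimilation): /n/ precedes the labial consonant /v/, so it assimilates in place to [m]. /iogivozigiginvaa/ → iogivozigigimvaa.

iogivozigigimvaa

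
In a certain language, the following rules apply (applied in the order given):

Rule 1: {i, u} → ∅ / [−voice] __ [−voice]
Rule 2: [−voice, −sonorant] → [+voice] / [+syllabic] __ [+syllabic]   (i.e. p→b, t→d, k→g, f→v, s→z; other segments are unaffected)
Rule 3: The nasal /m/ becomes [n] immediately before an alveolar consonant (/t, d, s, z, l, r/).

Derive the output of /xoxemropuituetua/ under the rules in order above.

Rule 1 (high vowel syncope): no segment meets the environment; /xoxemropuituetua/ is unchanged.
Rule 2 (intervocalic voicing): /p/ is a voiceless obstruent between vowels /o/ and /u/, so it voices to [b]. /t/ is a voiceless obstruent between vowels /i/ and /u/, so it voices to [d]. /t/ is a voiceless obstruent between vowels /e/ and /u/, so it voices to [d]. /xoxemropuituetua/ → xoxemrobuiduedua.
Rule 3 (nasal place assimilation): /m/ precedes the alveolar consonant /r/, so it assimilates in place to [n]. /xoxemrobuiduedua/ → xoxenrobuiduedua.

xoxenrobuiduedua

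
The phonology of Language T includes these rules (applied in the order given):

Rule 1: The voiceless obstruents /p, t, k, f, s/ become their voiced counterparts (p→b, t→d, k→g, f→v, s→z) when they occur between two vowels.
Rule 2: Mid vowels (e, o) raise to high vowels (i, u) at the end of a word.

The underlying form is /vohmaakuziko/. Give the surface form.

Rule 1 (intervocalic voicing): /k/ is a voiceless obstruent between vowels /a/ and /u/, so it voices to [g]. /k/ is a voiceless obstruent between vowels /i/ and /o/, so it voices to [g]. /vohmaakuziko/ → vohmaaguzigo.
Rule 2 (final vowel raising): /o/ is a mid vowel in word-final position, so it raises to [u]. /vohmaaguzigo/ → vohmaaguzigu.

vohmaaguzigu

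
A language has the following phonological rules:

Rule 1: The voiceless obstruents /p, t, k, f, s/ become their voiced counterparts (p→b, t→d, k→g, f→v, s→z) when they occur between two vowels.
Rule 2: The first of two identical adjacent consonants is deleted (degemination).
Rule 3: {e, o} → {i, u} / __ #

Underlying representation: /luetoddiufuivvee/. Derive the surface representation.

luedodiuvuivei

Rule 1 (intervocalic voicing): /t/ is a voiceless obstruent between vowels /e/ and /o/, so it voices to [d]. /f/ is a voiceless obstruent between vowels /u/ and /u/, so it voices to [v]. /luetoddiufuivvee/ → luedoddiuvuivvee.
Rule 2 (degemination): /dd/ is a geminate; the first /d/ deletes. /vv/ is a geminate; the first /v/ deletes. /luedoddiuvuivvee/ → luedodiuvuivee.
Rule 3 (final vowel raising): /e/ is a mid vowel in word-final position, so it raises to [i]. /luedodiuvuivee/ → luedodiuvuivei.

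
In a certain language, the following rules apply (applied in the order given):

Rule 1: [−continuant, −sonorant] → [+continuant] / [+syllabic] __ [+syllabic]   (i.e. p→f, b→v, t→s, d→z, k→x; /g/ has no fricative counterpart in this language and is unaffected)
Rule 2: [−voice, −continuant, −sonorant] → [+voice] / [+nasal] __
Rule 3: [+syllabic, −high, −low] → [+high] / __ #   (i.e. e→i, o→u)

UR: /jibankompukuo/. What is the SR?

jivangombuxuu

Rule 1 (intervocalic spirantization): /b/ is a stop between vowels /i/ and /a/, so it spirantizes to the fricative [v]. /k/ is a stop between vowels /u/ and /u/, so it spirantizes to the fricative [x]. /jibankompukuo/ → jivankompuxuo.
Rule 2 (post-nasal voicing): /k/ is a voiceless stop immediately after the nasal /n/, so it voices to [g]. /p/ is a voiceless stop immediately after the nasal /m/, so it voices to [b]. /jivankompuxuo/ → jivangombuxuo.
Rule 3 (final vowel raising): /o/ is a mid vowel in word-final position, so it raises to [u]. /jivangombuxuo/ → jivangombuxuu.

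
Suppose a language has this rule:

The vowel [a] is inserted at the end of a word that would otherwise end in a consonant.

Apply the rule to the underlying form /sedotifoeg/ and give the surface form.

sedotifoega

the form ends in the consonant /g/, so [a] is inserted word-finally.
Surface form: [sedotifoega].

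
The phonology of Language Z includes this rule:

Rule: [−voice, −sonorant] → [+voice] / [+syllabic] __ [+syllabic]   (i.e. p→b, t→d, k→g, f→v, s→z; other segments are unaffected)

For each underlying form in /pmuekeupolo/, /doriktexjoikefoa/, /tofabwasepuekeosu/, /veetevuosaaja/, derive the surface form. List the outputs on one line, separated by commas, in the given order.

/pmuekeupolo/: /k/ is a voiceless obstruent between vowels /e/ and /e/, so it voices to [g]. /p/ is a voiceless obstruent between vowels /u/ and /o/, so it voices to [b]. → [pmuegeubolo].
/doriktexjoikefoa/: /k/ is a voiceless obstruent between vowels /i/ and /e/, so it voices to [g]. /f/ is a voiceless obstruent between vowels /e/ and /o/, so it voices to [v]. → [doriktexjoigevoa].
/tofabwasepuekeosu/: /f/ is a voiceless obstruent between vowels /o/ and /a/, so it voices to [v]. /s/ is a voiceless obstruent between vowels /a/ and /e/, so it voices to [z]. /p/ is a voiceless obstruent between vowels /e/ and /u/, so it voices to [b]. /k/ is a voiceless obstruent between vowels /e/ and /e/, so it voices to [g]. /s/ is a voiceless obstruent between vowels /o/ and /u/, so it voices to [z]. → [tovabwazebuegeozu].
/veetevuosaaja/: /t/ is a voiceless obstruent between vowels /e/ and /e/, so it voices to [d]. /s/ is a voiceless obstruent between vowels /o/ and /a/, so it voices to [z]. → [veedevuozaaja].

pmuegeubolo, doriktexjoigevoa, tovabwazebuegeozu, veedevuozaaja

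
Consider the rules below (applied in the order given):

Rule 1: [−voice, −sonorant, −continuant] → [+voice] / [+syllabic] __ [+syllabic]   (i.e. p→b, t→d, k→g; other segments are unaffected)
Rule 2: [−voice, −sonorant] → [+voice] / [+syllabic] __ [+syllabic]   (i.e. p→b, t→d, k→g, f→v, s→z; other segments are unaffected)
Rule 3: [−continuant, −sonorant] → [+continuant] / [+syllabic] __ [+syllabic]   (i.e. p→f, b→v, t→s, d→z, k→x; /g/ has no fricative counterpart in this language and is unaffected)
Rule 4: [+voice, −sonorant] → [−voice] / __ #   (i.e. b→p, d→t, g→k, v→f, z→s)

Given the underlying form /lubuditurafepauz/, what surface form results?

luvuzizuravevaus

Rule 1 (intervocalic voicing): /t/ is a voiceless stop between vowels /i/ and /u/, so it voices to [d]. /p/ is a voiceless stop between vowels /e/ and /a/, so it voices to [b]. /lubuditurafepauz/ → lubudidurafebauz.
Rule 2 (intervocalic voicing): /f/ is a voiceless obstruent between vowels /a/ and /e/, so it voices to [v]. /lubudidurafebauz/ → lubudiduravebauz.
Rule 3 (intervocalic spirantization): /b/ is a stop between vowels /u/ and /u/, so it spirantizes to the fricative [v]. /d/ is a stop between vowels /u/ and /i/, so it spirantizes to the fricative [z]. /d/ is a stop between vowels /i/ and /u/, so it spirantizes to the fricative [z]. /b/ is a stop between vowels /e/ and /a/, so it spirantizes to the fricative [v]. /lubudiduravebauz/ → luvuzizuravevauz.
Rule 4 (final devoicing): /z/ is a voiced obstruent in word-final position, so it devoices to [s]. /luvuzizuravevauz/ → luvuzizuravevaus.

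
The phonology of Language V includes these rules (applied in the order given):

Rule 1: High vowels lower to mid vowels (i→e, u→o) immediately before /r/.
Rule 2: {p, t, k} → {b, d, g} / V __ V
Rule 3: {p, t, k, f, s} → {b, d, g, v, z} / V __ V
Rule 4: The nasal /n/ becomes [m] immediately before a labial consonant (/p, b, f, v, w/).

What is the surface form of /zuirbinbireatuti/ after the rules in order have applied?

Rule 1 (pre-rhotic lowering): /i/ is a high vowel immediately before /r/, so it lowers to [e]. /i/ is a high vowel immediately before /r/, so it lowers to [e]. /zuirbinbireatuti/ → zuerbinbereatuti.
Rule 2 (intervocalic voicing): /t/ is a voiceless stop between vowels /a/ and /u/, so it voices to [d]. /t/ is a voiceless stop between vowels /u/ and /i/, so it voices to [d]. /zuerbinbereatuti/ → zuerbinbereadudi.
Rule 3 (intervocalic voicing): no segment meets the environment; /zuerbinbereadudi/ is unchanged.
Rule 4 (nasal place assimilation): /n/ precedes the labial consonant /b/, so it assimilates in place to [m]. /zuerbinbereadudi/ → zuerbimbereadudi.

zuerbimbereadudi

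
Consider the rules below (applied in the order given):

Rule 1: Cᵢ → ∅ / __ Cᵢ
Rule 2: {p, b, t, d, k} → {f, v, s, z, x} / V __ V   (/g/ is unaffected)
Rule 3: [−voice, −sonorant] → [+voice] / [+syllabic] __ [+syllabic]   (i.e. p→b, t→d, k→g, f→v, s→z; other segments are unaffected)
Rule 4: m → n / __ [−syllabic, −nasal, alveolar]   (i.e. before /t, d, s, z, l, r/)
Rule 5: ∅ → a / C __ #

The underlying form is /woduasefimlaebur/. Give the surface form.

Rule 1 (degemination): no segment meets the environment; /woduasefimlaebur/ is unchanged.
Rule 2 (intervocalic spirantization): /d/ is a stop between vowels /o/ and /u/, so it spirantizes to the fricative [z]. /b/ is a stop between vowels /e/ and /u/, so it spirantizes to the fricative [v]. /woduasefimlaebur/ → wozuasefimlaevur.
Rule 3 (intervocalic voicing): /s/ is a voiceless obstruent between vowels /a/ and /e/, so it voices to [z]. /f/ is a voiceless obstruent between vowels /e/ and /i/, so it voices to [v]. /wozuasefimlaevur/ → wozuazevimlaevur.
Rule 4 (nasal place assimilation): /m/ precedes the alveolar consonant /l/, so it assimilates in place to [n]. /wozuazevimlaevur/ → wozuazevinlaevur.
Rule 5 (final a-epenthesis): the form ends in the consonant /r/, so [a] is inserted word-finally. /wozuazevinlaevur/ → wozuazevinlaevura.

wozuazevinlaevura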